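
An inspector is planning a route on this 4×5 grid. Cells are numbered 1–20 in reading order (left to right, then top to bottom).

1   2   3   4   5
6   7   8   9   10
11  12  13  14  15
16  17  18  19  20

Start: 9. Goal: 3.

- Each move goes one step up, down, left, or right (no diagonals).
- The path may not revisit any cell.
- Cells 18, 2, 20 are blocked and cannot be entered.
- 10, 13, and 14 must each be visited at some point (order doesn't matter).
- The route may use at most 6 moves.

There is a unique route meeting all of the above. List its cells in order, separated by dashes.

The budget equals the shortest possible length, so every move has to be on a shortest route through the required cells.
Route from 9: right 1 to 10, down 1 to 15, left 2 to 13, up 2 to 3 — 6 moves in all.
Check: all required cells visited; 6 ≤ 6 moves.

9 - 10 - 15 - 14 - 13 - 8 - 3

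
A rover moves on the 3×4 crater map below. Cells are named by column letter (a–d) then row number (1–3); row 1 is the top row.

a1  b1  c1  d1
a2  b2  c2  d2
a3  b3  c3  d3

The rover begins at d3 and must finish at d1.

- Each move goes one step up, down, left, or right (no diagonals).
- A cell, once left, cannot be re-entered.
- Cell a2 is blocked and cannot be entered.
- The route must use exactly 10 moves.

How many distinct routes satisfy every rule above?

0

Need simple routes of exactly 10 moves from d3 to d1 (Manhattan distance 2, so 4 moves are spent on a detour and 4 undoing it).
No route satisfies every constraint, so the count is 0.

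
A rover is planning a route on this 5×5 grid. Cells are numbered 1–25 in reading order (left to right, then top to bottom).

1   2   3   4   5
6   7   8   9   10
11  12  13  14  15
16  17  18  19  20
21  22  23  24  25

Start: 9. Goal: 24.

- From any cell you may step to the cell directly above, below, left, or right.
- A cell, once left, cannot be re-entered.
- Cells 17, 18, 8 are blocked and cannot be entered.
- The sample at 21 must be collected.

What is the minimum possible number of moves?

9

Any route passes through 21 somewhere between 9 and 24. Summing Manhattan distances along the two legs (9 → 21 → 24) gives a lower bound of 6 + 3 = 9 moves.
A route of 9 moves achieves this: 9 → 14 → 13 → 12 → 11 → 16 → 21 → 22 → 23 → 24.
Since 9 matches the lower bound, it is optimal.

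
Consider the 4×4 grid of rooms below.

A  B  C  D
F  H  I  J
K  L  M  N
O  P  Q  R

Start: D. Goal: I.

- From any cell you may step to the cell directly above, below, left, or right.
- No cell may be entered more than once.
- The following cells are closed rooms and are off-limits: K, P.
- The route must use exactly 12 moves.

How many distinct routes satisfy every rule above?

2

Need simple routes of exactly 12 moves from D to I (Manhattan distance 2, so 5 moves are spent on a detour and 5 undoing it).
Enumerating: D J N R Q M L H F A B C I | D C B A F H L M Q R N J I.
That gives 2 routes.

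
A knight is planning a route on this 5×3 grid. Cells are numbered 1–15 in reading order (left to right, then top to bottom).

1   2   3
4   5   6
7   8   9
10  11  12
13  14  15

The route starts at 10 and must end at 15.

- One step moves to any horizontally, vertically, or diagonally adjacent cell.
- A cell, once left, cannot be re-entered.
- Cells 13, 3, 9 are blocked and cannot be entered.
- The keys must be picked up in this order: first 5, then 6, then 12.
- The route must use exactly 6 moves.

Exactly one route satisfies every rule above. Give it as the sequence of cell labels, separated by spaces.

10 7 5 6 8 12 15

The waypoints must appear in the order 5, 6, 12, with no cell reused.
Route from 10: up to 7, up-right to 5, right to 6, down-left to 8, down-right to 12, down to 15 — 6 moves in all.
Check: order respected (5 at step 2, 6 at step 3, 12 at step 5); 6 moves as required.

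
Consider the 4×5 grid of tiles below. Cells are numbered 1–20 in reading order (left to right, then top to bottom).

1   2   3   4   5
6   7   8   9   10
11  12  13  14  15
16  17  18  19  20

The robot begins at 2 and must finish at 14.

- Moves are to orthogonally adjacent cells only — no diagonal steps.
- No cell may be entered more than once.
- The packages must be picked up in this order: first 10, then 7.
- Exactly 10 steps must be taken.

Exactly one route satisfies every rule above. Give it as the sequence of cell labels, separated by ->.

The waypoints must appear in the order 10, 7, with no cell reused.
Route from 2: right 3 to 5, down 1 to 10, left 3 to 7, down 1 to 12, right 2 to 14 — 10 moves in all.
Check: order respected (10 at step 4, 7 at step 7); 10 moves as required.

2 -> 3 -> 4 -> 5 -> 10 -> 9 -> 8 -> 7 -> 12 -> 13 -> 14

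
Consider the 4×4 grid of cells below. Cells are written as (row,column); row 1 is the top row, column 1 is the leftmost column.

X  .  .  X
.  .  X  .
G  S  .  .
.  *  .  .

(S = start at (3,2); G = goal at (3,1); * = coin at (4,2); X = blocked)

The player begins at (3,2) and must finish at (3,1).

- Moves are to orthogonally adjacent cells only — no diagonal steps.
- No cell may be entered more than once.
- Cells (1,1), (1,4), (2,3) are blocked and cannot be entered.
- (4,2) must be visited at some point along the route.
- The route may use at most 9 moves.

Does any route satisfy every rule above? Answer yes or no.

yes

One route that works: (3,2) → (4,2) → (4,1) → (3,1).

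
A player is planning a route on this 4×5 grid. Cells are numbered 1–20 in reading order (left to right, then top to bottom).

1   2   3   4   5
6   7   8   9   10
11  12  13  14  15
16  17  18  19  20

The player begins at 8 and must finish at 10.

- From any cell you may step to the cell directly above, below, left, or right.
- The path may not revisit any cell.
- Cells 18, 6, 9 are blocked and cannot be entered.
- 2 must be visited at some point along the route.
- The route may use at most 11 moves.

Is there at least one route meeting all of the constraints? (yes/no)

One route that works: 8 → 7 → 2 → 3 → 4 → 5 → 10.

yes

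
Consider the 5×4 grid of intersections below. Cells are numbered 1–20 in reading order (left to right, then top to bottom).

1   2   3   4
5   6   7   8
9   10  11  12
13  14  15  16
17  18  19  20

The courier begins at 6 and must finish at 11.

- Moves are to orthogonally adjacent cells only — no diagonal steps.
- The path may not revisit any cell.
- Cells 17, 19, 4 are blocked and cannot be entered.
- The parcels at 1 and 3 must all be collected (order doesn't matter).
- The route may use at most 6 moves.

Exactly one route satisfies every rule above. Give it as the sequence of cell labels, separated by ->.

The 6-move cap with required stops at 1, 3 leaves no slack for detours.
Route from 6: left 1 to 5, up 1 to 1, right 2 to 3, down 2 to 11 — 6 moves in all.
Check: all required cells visited; 6 ≤ 6 moves.

6 -> 5 -> 1 -> 2 -> 3 -> 7 -> 11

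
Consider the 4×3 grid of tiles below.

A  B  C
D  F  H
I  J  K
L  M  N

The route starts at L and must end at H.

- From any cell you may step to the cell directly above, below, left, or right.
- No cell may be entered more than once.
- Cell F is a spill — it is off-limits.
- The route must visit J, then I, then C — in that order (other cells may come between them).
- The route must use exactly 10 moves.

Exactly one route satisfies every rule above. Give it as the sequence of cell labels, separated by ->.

L -> M -> N -> K -> J -> I -> D -> A -> B -> C -> H

The waypoints must appear in the order J, I, C, with no cell reused.
Route from L: 2× right (reaching N), up to K, 2× left (reaching I), 2× up (reaching A), 2× right (reaching C), down to H — 10 moves in all.
Check: order respected (J at step 4, I at step 5, C at step 9); 10 moves as required.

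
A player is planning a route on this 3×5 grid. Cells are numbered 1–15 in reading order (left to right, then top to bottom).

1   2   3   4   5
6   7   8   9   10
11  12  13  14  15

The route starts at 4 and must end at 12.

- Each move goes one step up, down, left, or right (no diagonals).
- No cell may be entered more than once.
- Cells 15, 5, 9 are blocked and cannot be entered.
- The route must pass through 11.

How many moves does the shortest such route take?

Any route passes through 11 somewhere between 4 and 12. Summing Manhattan distances along the two legs (4 → 11 → 12) gives a lower bound of 5 + 1 = 6 moves.
A route of 6 moves achieves this: 4 → 3 → 8 → 7 → 6 → 11 → 12.
Since 6 matches the lower bound, it is optimal.

6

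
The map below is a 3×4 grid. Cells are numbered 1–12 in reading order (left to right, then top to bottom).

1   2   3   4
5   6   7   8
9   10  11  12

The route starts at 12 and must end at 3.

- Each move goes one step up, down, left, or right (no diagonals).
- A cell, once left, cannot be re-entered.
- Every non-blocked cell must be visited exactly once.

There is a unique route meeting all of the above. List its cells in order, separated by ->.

12 -> 11 -> 10 -> 9 -> 5 -> 1 -> 2 -> 6 -> 7 -> 8 -> 4 -> 3

Need to visit all 12 open cells exactly once, starting at 12 and ending at 3.
Cell 1 has only two open neighbours (5 and 2), so the path must pass straight through it: one of those is the cell it's entered from and the other is where it exits.
Route from 12: 3× left (reaching 9), 2× up (reaching 1), right to 2, down to 6, 2× right (reaching 8), up to 4, left to 3 — 11 moves in all.
Check: all 12 open cells covered.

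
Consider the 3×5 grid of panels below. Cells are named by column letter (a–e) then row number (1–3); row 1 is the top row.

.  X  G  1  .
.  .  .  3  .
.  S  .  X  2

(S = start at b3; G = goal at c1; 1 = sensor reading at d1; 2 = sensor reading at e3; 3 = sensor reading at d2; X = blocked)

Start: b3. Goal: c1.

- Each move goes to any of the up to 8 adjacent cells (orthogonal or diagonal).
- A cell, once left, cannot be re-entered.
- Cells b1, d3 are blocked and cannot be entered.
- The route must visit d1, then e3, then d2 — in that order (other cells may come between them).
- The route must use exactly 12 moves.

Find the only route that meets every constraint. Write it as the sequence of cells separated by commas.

The waypoints must appear in the order d1, e3, d2, with no cell reused.
Route from b3: left to a3, 2× up (reaching a1), 2× down-right (reaching c3), up to c2, up-right to d1, right to e1, 2× down (reaching e3), 2× up-left (reaching c1) — 12 moves in all.
Check: order respected (1 at step 7, 2 at step 10, 3 at step 11); 12 moves as required.

b3, a3, a2, a1, b2, c3, c2, d1, e1, e2, e3, d2, c1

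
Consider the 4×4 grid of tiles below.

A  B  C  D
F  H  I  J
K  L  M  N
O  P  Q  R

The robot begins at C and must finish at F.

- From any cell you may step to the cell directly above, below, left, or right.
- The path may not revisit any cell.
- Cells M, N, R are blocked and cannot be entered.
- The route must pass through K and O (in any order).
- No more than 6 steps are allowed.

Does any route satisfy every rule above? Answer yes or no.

Even ignoring the no-revisit rule, getting from C to F, taking the cheapest ordering C → K → O → F needs at least 4 + 1 + 2 = 7 moves (Manhattan distance per leg), which exceeds the 6-move limit.

no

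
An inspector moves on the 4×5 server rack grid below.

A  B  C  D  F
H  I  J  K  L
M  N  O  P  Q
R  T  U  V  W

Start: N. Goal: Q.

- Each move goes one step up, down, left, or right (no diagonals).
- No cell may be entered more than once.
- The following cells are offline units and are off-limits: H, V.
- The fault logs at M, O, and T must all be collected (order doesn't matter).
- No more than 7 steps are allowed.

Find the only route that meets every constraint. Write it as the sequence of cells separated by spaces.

The budget equals the shortest possible length, so every move has to be on a shortest route through the required cells.
Route from N: left 1 to M, down 1 to R, right 2 to U, up 1 to O, right 2 to Q — 7 moves in all.
Check: all required cells visited; 7 ≤ 7 moves.

N M R T U O P Q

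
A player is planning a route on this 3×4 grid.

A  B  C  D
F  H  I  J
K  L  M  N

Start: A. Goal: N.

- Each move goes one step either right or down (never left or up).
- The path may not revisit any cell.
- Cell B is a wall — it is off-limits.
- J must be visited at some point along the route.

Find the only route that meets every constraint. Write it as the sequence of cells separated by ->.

A -> F -> H -> I -> J -> N

Moves only go right or down, so the column and row indices never decrease.
Route from A: down 1 to F, right 3 to J, down 1 to N — 5 moves in all.
Check: all required cells visited.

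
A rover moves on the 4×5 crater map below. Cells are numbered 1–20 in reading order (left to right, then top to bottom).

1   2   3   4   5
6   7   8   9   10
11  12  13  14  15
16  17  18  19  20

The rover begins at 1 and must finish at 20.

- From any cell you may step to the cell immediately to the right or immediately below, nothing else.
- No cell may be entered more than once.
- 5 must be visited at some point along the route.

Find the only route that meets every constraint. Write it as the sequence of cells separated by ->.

Moves only go right or down, so the column and row indices never decrease.
Route from 1: 4× right (reaching 5), 3× down (reaching 20) — 7 moves in all.
Check: all required cells visited.

1 -> 2 -> 3 -> 4 -> 5 -> 10 -> 15 -> 20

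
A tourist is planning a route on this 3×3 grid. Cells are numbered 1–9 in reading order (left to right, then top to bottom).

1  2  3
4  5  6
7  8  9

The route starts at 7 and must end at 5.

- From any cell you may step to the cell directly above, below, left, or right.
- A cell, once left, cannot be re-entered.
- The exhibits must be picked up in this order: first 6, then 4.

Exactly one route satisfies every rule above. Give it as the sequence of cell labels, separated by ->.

The waypoints must appear in the order 6, 4, with no cell reused.
Route from 7: 2× right (reaching 9), 2× up (reaching 3), 2× left (reaching 1), down to 4, right to 5 — 8 moves in all.
Check: order respected (6 at step 3, 4 at step 7).

7 -> 8 -> 9 -> 6 -> 3 -> 2 -> 1 -> 4 -> 5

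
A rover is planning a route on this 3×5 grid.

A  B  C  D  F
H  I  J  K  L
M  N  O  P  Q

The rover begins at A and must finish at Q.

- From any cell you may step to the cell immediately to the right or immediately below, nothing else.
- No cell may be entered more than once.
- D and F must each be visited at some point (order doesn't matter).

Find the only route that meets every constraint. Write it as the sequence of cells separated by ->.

Moves only go right or down, so the column and row indices never decrease.
Route from A: 4× right (reaching F), 2× down (reaching Q) — 6 moves in all.
Check: all required cells visited.

A -> B -> C -> D -> F -> L -> Q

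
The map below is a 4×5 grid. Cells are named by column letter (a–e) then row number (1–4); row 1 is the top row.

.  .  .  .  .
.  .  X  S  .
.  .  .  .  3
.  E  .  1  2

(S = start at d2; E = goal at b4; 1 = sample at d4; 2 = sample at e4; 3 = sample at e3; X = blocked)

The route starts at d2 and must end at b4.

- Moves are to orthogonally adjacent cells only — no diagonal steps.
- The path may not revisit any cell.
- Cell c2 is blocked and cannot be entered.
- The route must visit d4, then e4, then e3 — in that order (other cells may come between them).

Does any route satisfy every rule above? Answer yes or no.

yes

One route that works: d2 → d3 → d4 → e4 → e3 → e2 → e1 → d1 → c1 → b1 → b2 → b3 → b4.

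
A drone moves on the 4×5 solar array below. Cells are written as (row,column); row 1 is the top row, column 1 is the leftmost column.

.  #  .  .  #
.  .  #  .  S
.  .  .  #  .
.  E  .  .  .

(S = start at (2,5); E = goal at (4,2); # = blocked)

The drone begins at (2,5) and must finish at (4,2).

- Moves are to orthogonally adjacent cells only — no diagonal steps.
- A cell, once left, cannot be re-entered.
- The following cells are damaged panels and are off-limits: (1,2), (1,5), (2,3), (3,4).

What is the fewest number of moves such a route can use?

5

The Manhattan distance from (2,5) to (4,2) is |2−4| + |5−2| = 5, so at least 5 moves are needed.
A route of 5 moves achieves this: (2,5) → (3,5) → (4,5) → (4,4) → (4,3) → (4,2).
Since 5 matches the lower bound, it is optimal.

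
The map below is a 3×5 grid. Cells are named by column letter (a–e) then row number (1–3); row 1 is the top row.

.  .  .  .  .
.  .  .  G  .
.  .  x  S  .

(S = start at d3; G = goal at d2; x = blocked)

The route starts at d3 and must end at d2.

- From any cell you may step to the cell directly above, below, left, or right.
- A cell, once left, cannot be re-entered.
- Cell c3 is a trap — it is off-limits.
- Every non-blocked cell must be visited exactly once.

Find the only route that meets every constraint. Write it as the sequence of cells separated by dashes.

Need to visit all 14 open cells exactly once, starting at d3 and ending at d2.
Cell b3 has only two open neighbours (b2 and a3), so the path must pass straight through it: one of those is the cell it's entered from and the other is where it exits.
Route from d3: right 1 to e3, up 2 to e1, left 4 to a1, down 2 to a3, right 1 to b3, up 1 to b2, right 2 to d2 — 13 moves in all.
Check: all 14 open cells covered.

d3 - e3 - e2 - e1 - d1 - c1 - b1 - a1 - a2 - a3 - b3 - b2 - c2 - d2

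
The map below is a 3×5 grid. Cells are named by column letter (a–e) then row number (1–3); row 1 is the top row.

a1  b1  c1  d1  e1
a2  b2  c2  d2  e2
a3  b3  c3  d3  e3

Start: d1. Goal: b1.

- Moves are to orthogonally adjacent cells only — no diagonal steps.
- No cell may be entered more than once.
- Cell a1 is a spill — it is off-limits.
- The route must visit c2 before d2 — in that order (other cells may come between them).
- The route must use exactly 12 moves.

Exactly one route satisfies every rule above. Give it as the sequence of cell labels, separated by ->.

d1 -> c1 -> c2 -> d2 -> e2 -> e3 -> d3 -> c3 -> b3 -> a3 -> a2 -> b2 -> b1

The waypoints must appear in the order c2, d2, with no cell reused.
Route from d1: left to c1, down to c2, 2× right (reaching e2), down to e3, 4× left (reaching a3), up to a2, right to b2, up to b1 — 12 moves in all.
Check: order respected (c2 at step 2, d2 at step 3); 12 moves as required.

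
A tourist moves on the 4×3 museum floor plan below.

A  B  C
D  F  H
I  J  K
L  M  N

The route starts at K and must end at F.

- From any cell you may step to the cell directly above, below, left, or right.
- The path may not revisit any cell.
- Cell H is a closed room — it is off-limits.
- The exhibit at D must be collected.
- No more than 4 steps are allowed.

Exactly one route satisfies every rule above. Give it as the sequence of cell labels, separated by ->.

K -> J -> I -> D -> F

The budget equals the shortest possible length, so every move has to be on a shortest route through the required cells.
Route from K: 2× left (reaching I), up to D, right to F — 4 moves in all.
Check: all required cells visited; 4 ≤ 4 moves.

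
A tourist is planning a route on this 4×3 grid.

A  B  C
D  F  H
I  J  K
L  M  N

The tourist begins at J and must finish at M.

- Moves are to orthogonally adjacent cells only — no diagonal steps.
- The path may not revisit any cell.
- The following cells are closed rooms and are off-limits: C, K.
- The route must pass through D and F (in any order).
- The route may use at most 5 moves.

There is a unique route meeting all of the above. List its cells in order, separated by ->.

The 5-move cap with required stops at D, F leaves no slack for detours.
Route from J: up to F, left to D, 2× down (reaching L), right to M — 5 moves in all.
Check: all required cells visited; 5 ≤ 5 moves.

J -> F -> D -> I -> L -> M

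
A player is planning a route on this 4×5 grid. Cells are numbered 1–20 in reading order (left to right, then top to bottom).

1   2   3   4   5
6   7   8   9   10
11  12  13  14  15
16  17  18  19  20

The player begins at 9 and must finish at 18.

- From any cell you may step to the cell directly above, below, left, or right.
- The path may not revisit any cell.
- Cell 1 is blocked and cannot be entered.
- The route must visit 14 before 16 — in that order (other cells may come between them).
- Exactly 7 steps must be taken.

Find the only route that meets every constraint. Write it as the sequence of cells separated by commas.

The waypoints must appear in the order 14, 16, with no cell reused.
Route from 9: down to 14, 3× left (reaching 11), down to 16, 2× right (reaching 18) — 7 moves in all.
Check: order respected (14 at step 1, 16 at step 5); 7 moves as required.

9, 14, 13, 12, 11, 16, 17, 18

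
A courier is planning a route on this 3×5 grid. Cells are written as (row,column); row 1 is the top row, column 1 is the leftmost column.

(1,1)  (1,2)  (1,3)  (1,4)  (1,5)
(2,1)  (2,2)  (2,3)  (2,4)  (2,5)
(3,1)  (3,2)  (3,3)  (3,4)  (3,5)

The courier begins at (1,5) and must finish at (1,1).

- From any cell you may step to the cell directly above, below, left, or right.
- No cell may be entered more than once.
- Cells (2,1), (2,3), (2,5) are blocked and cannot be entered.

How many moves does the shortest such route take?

The Manhattan distance from (1,5) to (1,1) is |1−1| + |5−1| = 4, so at least 4 moves are needed.
A route of 4 moves achieves this: (1,5) → (1,4) → (1,3) → (1,2) → (1,1).
Since 4 matches the lower bound, it is optimal.

4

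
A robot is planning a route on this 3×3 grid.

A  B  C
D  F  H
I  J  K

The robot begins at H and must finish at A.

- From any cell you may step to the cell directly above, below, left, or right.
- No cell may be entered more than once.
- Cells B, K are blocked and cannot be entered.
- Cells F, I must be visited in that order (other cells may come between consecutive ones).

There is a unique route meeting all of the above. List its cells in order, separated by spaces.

H F J I D A

The waypoints must appear in the order F, I, with no cell reused.
Route from H: left 1 to F, down 1 to J, left 1 to I, up 2 to A — 5 moves in all.
Check: order respected (F at step 1, I at step 3).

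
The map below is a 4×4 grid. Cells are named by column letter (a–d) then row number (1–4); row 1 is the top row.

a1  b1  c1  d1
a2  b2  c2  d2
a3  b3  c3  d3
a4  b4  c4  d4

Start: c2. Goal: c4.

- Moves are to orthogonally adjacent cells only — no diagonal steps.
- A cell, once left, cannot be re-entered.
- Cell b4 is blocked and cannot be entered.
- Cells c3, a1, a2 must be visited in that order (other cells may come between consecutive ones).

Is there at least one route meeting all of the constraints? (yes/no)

no

Ignoring the required order, 14 revisit-free routes from c2 to c4 pass through all of c3, a1, and a2; the waypoint orders that occur are a1 → a2 → c3 (10); c3 → a2 → a1 (2); a2 → a1 → c3 (2) — never c3 → a1 → a2.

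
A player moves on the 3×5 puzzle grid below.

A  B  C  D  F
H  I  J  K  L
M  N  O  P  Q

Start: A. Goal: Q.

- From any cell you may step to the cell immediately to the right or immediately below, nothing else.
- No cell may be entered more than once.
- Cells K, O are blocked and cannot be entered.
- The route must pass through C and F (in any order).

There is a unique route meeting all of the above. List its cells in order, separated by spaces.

A B C D F L Q

Moves only go right or down, so the column and row indices never decrease.
Route from A: 4× right (reaching F), 2× down (reaching Q) — 6 moves in all.
Check: all required cells visited.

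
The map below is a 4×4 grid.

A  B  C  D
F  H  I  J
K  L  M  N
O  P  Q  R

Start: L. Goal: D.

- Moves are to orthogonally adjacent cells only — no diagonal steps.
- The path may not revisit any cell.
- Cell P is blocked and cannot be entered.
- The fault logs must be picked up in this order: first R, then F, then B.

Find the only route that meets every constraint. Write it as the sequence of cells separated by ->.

L -> M -> Q -> R -> N -> J -> I -> H -> F -> A -> B -> C -> D

The waypoints must appear in the order R, F, B, with no cell reused.
Route from L: right to M, down to Q, right to R, 2× up (reaching J), 3× left (reaching F), up to A, 3× right (reaching D) — 12 moves in all.
Check: order respected (R at step 3, F at step 8, B at step 10).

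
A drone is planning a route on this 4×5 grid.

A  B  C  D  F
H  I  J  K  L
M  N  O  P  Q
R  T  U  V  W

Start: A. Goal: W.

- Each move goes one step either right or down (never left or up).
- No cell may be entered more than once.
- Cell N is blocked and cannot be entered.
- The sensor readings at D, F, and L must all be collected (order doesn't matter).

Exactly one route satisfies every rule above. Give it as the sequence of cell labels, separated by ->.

A -> B -> C -> D -> F -> L -> Q -> W

Moves only go right or down, so the column and row indices never decrease.
Route from A: 4× right (reaching F), 3× down (reaching W) — 7 moves in all.
Check: all required cells visited.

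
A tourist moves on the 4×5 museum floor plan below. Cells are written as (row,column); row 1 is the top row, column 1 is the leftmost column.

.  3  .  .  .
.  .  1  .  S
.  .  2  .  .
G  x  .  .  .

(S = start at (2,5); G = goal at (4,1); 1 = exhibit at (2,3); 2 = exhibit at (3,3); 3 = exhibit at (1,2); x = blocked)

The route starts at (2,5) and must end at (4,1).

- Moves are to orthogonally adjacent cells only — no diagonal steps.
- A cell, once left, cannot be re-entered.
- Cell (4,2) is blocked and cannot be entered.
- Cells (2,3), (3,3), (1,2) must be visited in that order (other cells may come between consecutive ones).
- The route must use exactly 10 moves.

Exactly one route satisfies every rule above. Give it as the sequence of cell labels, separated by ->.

The waypoints must appear in the order (2,3), (3,3), (1,2), with no cell reused.
Route from (2,5): left 2 to (2,3), down 1 to (3,3), left 1 to (3,2), up 2 to (1,2), left 1 to (1,1), down 3 to (4,1) — 10 moves in all.
Check: order respected (1 at step 2, 2 at step 3, 3 at step 6); 10 moves as required.

(2,5) -> (2,4) -> (2,3) -> (3,3) -> (3,2) -> (2,2) -> (1,2) -> (1,1) -> (2,1) -> (3,1) -> (4,1)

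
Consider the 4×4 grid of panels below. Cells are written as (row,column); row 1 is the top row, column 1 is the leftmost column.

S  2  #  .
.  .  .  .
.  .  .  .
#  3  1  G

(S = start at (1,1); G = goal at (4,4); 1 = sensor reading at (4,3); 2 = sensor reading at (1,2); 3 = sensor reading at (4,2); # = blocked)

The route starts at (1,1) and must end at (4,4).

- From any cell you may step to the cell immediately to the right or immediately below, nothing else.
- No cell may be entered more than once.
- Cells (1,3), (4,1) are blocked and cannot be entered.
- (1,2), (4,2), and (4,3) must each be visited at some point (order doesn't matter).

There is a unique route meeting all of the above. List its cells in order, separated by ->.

Moves only go right or down, so the column and row indices never decrease.
Route from (1,1): right to (1,2), 3× down (reaching (4,2)), 2× right (reaching (4,4)) — 6 moves in all.
Check: all required cells visited.

(1,1) -> (1,2) -> (2,2) -> (3,2) -> (4,2) -> (4,3) -> (4,4)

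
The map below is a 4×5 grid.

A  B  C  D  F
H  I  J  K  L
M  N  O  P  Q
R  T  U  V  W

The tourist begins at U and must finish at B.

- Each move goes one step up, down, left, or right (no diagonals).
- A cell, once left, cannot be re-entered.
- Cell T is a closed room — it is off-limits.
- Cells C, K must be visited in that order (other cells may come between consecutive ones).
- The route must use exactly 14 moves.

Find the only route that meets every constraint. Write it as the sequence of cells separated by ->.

U -> V -> W -> Q -> L -> F -> D -> C -> J -> K -> P -> O -> N -> I -> B

The waypoints must appear in the order C, K, with no cell reused.
Route from U: 2× right (reaching W), 3× up (reaching F), 2× left (reaching C), down to J, right to K, down to P, 2× left (reaching N), 2× up (reaching B) — 14 moves in all.
Check: order respected (C at step 7, K at step 9); 14 moves as required.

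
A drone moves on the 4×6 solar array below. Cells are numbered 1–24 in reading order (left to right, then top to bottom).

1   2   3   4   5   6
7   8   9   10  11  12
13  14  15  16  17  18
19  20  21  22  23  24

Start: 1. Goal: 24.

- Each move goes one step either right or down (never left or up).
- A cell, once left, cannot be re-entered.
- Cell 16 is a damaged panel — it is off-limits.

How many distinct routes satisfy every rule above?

A right/down-only route from 1 to 24 makes exactly 3 down-moves and 5 right-moves in some order.
With no other constraints that would be C(8,3) = 56 routes.
Subtract routes through each blocked cell (inclusion–exclusion for overlaps): − through 16: 30 → 26.
That gives 26 routes.

26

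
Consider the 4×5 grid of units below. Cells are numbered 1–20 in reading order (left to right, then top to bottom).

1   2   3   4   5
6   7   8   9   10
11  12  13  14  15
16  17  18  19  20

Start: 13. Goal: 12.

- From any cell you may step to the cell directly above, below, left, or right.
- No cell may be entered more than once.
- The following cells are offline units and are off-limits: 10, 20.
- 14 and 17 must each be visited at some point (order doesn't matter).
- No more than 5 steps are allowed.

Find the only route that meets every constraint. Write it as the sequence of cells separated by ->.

The budget equals the shortest possible length, so every move has to be on a shortest route through the required cells.
Route from 13: right to 14, down to 19, 2× left (reaching 17), up to 12 — 5 moves in all.
Check: all required cells visited; 5 ≤ 5 moves.

13 -> 14 -> 19 -> 18 -> 17 -> 12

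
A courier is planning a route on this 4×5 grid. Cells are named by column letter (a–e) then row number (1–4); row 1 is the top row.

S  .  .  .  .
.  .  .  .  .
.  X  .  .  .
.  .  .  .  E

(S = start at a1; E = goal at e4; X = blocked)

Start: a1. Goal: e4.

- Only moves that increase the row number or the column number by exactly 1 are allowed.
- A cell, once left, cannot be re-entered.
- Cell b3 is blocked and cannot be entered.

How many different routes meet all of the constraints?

23

A right/down-only route from a1 to e4 makes exactly 3 down-moves and 4 right-moves in some order.
With no other constraints that would be C(7,3) = 35 routes.
Subtract routes through each blocked cell (inclusion–exclusion for overlaps): − through b3: 12 → 23.
That gives 23 routes.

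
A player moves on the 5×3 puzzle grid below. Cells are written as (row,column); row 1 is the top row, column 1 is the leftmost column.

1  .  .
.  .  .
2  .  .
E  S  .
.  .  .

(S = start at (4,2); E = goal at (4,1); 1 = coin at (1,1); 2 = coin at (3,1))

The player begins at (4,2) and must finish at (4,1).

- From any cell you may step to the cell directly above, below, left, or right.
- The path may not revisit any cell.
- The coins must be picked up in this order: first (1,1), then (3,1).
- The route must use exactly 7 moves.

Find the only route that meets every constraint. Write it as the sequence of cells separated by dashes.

(4,2) - (3,2) - (2,2) - (1,2) - (1,1) - (2,1) - (3,1) - (4,1)

The waypoints must appear in the order (1,1), (3,1), with no cell reused.
Route from (4,2): 3× up (reaching (1,2)), left to (1,1), 3× down (reaching (4,1)) — 7 moves in all.
Check: order respected (1 at step 4, 2 at step 6); 7 moves as required.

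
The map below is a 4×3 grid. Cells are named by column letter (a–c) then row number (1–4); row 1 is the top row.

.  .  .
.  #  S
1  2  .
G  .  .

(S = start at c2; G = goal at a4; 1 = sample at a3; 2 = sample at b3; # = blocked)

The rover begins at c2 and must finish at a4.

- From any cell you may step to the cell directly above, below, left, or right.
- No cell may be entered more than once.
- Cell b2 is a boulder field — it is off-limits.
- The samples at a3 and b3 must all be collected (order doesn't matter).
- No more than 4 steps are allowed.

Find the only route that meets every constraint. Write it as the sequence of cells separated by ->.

Any route must reach a3 and b3 and still end at a4 within 4 moves, so the order of the required stops is forced.
Route from c2: down 1 to c3, left 2 to a3, down 1 to a4 — 4 moves in all.
Check: all required cells visited; 4 ≤ 4 moves.

c2 -> c3 -> b3 -> a3 -> a4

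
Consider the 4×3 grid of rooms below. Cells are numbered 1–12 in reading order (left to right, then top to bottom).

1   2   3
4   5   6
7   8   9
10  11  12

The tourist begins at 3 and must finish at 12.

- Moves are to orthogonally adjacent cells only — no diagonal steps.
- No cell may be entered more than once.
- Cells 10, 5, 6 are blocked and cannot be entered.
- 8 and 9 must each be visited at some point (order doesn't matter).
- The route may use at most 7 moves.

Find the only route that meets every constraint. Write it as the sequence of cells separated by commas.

Any route must reach 8 and 9 and still end at 12 within 7 moves, so the order of the required stops is forced.
Route from 3: left 2 to 1, down 2 to 7, right 2 to 9, down 1 to 12 — 7 moves in all.
Check: all required cells visited; 7 ≤ 7 moves.

3, 2, 1, 4, 7, 8, 9, 12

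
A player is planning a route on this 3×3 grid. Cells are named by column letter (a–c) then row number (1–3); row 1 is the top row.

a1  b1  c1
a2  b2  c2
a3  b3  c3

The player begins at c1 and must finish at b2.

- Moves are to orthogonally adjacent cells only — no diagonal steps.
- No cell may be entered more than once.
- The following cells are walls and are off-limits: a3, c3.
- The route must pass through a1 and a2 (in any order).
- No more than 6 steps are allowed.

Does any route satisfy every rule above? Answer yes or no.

yes

One route that works: c1 → b1 → a1 → a2 → b2.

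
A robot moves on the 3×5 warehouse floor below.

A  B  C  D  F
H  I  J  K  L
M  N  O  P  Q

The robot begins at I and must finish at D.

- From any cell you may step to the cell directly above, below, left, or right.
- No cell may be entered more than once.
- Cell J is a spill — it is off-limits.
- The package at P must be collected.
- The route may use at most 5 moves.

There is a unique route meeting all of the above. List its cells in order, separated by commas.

Any route must reach P and still end at D within 5 moves, so the order of the required stops is forced.
Route from I: down to N, 2× right (reaching P), 2× up (reaching D) — 5 moves in all.
Check: all required cells visited; 5 ≤ 5 moves.

I, N, O, P, K, D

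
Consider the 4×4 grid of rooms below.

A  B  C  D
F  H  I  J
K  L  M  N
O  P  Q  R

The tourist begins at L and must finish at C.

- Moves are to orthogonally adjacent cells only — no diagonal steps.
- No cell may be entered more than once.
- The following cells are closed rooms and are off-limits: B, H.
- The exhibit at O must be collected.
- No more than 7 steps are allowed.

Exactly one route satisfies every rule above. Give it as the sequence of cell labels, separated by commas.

Any route must reach O and still end at C within 7 moves, so the order of the required stops is forced.
Route from L: left to K, down to O, 2× right (reaching Q), 3× up (reaching C) — 7 moves in all.
Check: all required cells visited; 7 ≤ 7 moves.

L, K, O, P, Q, M, I, C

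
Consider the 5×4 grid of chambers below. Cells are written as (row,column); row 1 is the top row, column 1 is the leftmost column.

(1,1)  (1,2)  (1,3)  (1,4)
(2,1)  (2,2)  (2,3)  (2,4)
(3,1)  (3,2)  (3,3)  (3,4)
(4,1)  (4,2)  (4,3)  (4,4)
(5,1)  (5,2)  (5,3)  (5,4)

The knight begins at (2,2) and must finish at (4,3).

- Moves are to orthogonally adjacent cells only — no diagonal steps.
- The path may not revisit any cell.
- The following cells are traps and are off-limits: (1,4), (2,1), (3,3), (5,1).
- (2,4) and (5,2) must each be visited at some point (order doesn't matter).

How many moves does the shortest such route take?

Any route passes through (2,4) and (5,2) in some order between (2,2) and (4,3). Summing Manhattan distances along each leg and taking the cheapest ordering ((2,2) → (2,4) → (5,2) → (4,3)) gives a lower bound of 2 + 5 + 2 = 9 moves.
A route of 9 moves achieves this: (2,2) → (2,3) → (2,4) → (3,4) → (4,4) → (5,4) → (5,3) → (5,2) → (4,2) → (4,3).
Since 9 matches the lower bound, it is optimal.

9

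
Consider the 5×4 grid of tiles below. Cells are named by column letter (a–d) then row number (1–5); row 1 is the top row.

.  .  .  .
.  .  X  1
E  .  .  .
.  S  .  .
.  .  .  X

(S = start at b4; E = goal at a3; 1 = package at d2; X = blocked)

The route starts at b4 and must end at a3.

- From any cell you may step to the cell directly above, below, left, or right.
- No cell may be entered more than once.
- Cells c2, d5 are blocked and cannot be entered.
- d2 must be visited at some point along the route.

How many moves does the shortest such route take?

10

Any route passes through d2 somewhere between b4 and a3. Summing Manhattan distances along the two legs (b4 → d2 → a3) gives a lower bound of 4 + 4 = 8 moves.
The shortest route satisfying every rule uses 10 moves: b4 → b3 → c3 → d3 → d2 → d1 → c1 → b1 → b2 → a2 → a3.
The bound of 8 isn't tight here; checking systematically, no route of length 8 through 9 satisfies every constraint, so 10 is the minimum.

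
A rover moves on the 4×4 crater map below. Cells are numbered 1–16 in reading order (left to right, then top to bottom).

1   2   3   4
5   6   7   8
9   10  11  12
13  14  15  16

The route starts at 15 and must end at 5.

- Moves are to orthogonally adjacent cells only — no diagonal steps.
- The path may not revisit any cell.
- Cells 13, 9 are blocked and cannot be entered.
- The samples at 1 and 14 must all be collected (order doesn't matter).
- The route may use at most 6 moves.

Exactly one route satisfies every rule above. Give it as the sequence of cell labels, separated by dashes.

The 6-move cap with required stops at 1, 14 leaves no slack for detours.
Route from 15: left 1 to 14, up 3 to 2, left 1 to 1, down 1 to 5 — 6 moves in all.
Check: all required cells visited; 6 ≤ 6 moves.

15 - 14 - 10 - 6 - 2 - 1 - 5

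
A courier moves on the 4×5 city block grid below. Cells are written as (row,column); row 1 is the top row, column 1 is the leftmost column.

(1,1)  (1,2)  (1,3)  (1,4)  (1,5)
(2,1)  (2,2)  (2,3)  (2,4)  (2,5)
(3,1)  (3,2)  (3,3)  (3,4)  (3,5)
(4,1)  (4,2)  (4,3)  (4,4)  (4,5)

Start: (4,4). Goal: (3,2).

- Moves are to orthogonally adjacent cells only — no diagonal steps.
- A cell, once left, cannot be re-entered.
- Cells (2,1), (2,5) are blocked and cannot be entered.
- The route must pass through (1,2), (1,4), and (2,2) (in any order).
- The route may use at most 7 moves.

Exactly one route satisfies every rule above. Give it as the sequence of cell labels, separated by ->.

(4,4) -> (3,4) -> (2,4) -> (1,4) -> (1,3) -> (1,2) -> (2,2) -> (3,2)

The budget equals the shortest possible length, so every move has to be on a shortest route through the required cells.
Route from (4,4): up 3 to (1,4), left 2 to (1,2), down 2 to (3,2) — 7 moves in all.
Check: all required cells visited; 7 ≤ 7 moves.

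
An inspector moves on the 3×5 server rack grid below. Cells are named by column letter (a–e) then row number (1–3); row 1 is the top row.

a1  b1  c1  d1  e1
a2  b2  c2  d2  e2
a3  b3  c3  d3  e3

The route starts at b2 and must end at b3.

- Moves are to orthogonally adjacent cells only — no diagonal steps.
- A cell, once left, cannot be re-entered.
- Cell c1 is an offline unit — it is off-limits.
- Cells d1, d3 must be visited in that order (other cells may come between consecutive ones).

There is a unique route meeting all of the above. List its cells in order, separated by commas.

b2, c2, d2, d1, e1, e2, e3, d3, c3, b3

The waypoints must appear in the order d1, d3, with no cell reused.
Route from b2: right 2 to d2, up 1 to d1, right 1 to e1, down 2 to e3, left 3 to b3 — 9 moves in all.
Check: order respected (d1 at step 3, d3 at step 7).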